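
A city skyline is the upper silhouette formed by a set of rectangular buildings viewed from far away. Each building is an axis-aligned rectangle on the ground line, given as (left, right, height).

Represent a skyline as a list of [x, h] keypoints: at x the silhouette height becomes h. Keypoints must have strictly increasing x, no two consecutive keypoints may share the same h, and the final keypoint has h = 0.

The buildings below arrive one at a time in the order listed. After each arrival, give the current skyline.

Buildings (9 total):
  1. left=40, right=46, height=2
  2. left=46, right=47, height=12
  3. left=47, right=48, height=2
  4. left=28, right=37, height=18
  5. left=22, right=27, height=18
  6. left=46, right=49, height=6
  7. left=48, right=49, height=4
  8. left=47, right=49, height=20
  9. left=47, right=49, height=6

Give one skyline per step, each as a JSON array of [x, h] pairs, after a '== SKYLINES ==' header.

== SKYLINES ==
[[40,2],[46,0]]
[[40,2],[46,12],[47,0]]
[[40,2],[46,12],[47,2],[48,0]]
[[28,18],[37,0],[40,2],[46,12],[47,2],[48,0]]
[[22,18],[27,0],[28,18],[37,0],[40,2],[46,12],[47,2],[48,0]]
[[22,18],[27,0],[28,18],[37,0],[40,2],[46,12],[47,6],[49,0]]
[[22,18],[27,0],[28,18],[37,0],[40,2],[46,12],[47,6],[49,0]]
[[22,18],[27,0],[28,18],[37,0],[40,2],[46,12],[47,20],[49,0]]
[[22,18],[27,0],[28,18],[37,0],[40,2],[46,12],[47,20],[49,0]]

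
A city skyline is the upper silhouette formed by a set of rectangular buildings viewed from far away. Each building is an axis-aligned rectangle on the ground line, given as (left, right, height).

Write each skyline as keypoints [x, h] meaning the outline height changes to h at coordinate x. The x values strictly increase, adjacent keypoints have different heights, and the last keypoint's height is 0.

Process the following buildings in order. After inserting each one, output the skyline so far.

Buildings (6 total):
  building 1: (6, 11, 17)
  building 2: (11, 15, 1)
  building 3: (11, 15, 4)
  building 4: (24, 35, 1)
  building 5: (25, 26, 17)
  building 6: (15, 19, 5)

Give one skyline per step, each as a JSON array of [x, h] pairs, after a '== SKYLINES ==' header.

== SKYLINES ==
[[6,17],[11,0]]
[[6,17],[11,1],[15,0]]
[[6,17],[11,4],[15,0]]
[[6,17],[11,4],[15,0],[24,1],[35,0]]
[[6,17],[11,4],[15,0],[24,1],[25,17],[26,1],[35,0]]
[[6,17],[11,4],[15,5],[19,0],[24,1],[25,17],[26,1],[35,0]]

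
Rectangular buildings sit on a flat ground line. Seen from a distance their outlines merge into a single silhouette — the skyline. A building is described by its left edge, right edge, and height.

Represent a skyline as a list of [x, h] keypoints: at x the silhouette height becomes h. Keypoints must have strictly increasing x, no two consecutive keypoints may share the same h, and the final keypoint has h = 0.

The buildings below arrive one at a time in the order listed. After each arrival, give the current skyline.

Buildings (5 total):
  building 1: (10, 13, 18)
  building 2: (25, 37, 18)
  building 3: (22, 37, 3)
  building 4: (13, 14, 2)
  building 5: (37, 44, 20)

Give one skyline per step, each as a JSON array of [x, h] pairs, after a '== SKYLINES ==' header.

== SKYLINES ==
[[10,18],[13,0]]
[[10,18],[13,0],[25,18],[37,0]]
[[10,18],[13,0],[22,3],[25,18],[37,0]]
[[10,18],[13,2],[14,0],[22,3],[25,18],[37,0]]
[[10,18],[13,2],[14,0],[22,3],[25,18],[37,20],[44,0]]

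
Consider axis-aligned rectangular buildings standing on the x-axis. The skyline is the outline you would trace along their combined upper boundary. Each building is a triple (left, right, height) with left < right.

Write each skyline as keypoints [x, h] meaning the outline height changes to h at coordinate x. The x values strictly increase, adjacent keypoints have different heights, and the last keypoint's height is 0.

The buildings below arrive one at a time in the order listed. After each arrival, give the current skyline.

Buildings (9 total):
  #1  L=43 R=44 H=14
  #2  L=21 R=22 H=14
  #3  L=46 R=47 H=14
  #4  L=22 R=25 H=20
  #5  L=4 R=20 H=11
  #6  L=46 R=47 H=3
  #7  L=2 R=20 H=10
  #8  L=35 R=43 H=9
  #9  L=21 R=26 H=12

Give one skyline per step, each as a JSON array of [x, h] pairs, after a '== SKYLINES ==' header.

== SKYLINES ==
[[43,14],[44,0]]
[[21,14],[22,0],[43,14],[44,0]]
[[21,14],[22,0],[43,14],[44,0],[46,14],[47,0]]
[[21,14],[22,20],[25,0],[43,14],[44,0],[46,14],[47,0]]
[[4,11],[20,0],[21,14],[22,20],[25,0],[43,14],[44,0],[46,14],[47,0]]
[[4,11],[20,0],[21,14],[22,20],[25,0],[43,14],[44,0],[46,14],[47,0]]
[[2,10],[4,11],[20,0],[21,14],[22,20],[25,0],[43,14],[44,0],[46,14],[47,0]]
[[2,10],[4,11],[20,0],[21,14],[22,20],[25,0],[35,9],[43,14],[44,0],[46,14],[47,0]]
[[2,10],[4,11],[20,0],[21,14],[22,20],[25,12],[26,0],[35,9],[43,14],[44,0],[46,14],[47,0]]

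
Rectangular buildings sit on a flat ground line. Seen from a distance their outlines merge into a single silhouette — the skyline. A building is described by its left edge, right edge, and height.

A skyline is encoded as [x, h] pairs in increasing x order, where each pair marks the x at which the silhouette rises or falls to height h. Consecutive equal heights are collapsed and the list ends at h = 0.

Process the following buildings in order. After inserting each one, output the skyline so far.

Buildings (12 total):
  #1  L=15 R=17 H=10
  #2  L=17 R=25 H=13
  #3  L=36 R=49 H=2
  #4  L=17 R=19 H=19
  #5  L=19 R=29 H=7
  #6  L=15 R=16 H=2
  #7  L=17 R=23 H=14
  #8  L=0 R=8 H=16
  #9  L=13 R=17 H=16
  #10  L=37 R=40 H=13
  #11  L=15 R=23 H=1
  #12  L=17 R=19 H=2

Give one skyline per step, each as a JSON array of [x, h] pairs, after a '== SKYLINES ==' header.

== SKYLINES ==
[[15,10],[17,0]]
[[15,10],[17,13],[25,0]]
[[15,10],[17,13],[25,0],[36,2],[49,0]]
[[15,10],[17,19],[19,13],[25,0],[36,2],[49,0]]
[[15,10],[17,19],[19,13],[25,7],[29,0],[36,2],[49,0]]
[[15,10],[17,19],[19,13],[25,7],[29,0],[36,2],[49,0]]
[[15,10],[17,19],[19,14],[23,13],[25,7],[29,0],[36,2],[49,0]]
[[0,16],[8,0],[15,10],[17,19],[19,14],[23,13],[25,7],[29,0],[36,2],[49,0]]
[[0,16],[8,0],[13,16],[17,19],[19,14],[23,13],[25,7],[29,0],[36,2],[49,0]]
[[0,16],[8,0],[13,16],[17,19],[19,14],[23,13],[25,7],[29,0],[36,2],[37,13],[40,2],[49,0]]
[[0,16],[8,0],[13,16],[17,19],[19,14],[23,13],[25,7],[29,0],[36,2],[37,13],[40,2],[49,0]]
[[0,16],[8,0],[13,16],[17,19],[19,14],[23,13],[25,7],[29,0],[36,2],[37,13],[40,2],[49,0]]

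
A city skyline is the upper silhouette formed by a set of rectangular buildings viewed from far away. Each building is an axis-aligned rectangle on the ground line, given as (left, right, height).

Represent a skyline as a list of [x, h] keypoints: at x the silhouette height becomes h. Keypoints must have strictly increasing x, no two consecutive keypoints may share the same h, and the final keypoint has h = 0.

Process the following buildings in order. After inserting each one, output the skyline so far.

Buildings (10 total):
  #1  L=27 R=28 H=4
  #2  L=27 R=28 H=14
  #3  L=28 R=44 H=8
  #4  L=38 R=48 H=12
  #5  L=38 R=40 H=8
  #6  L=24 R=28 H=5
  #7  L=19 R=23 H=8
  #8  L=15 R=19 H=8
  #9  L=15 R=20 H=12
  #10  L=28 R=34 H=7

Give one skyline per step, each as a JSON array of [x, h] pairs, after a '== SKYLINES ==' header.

== SKYLINES ==
[[27,4],[28,0]]
[[27,14],[28,0]]
[[27,14],[28,8],[44,0]]
[[27,14],[28,8],[38,12],[48,0]]
[[27,14],[28,8],[38,12],[48,0]]
[[24,5],[27,14],[28,8],[38,12],[48,0]]
[[19,8],[23,0],[24,5],[27,14],[28,8],[38,12],[48,0]]
[[15,8],[23,0],[24,5],[27,14],[28,8],[38,12],[48,0]]
[[15,12],[20,8],[23,0],[24,5],[27,14],[28,8],[38,12],[48,0]]
[[15,12],[20,8],[23,0],[24,5],[27,14],[28,8],[38,12],[48,0]]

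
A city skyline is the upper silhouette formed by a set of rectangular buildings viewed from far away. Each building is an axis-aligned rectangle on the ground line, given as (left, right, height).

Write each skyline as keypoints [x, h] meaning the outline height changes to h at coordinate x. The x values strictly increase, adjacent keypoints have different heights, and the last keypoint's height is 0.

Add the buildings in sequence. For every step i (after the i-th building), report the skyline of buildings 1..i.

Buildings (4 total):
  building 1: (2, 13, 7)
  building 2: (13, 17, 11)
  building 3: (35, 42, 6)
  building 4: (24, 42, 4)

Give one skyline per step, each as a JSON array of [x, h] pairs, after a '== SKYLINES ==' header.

== SKYLINES ==
[[2,7],[13,0]]
[[2,7],[13,11],[17,0]]
[[2,7],[13,11],[17,0],[35,6],[42,0]]
[[2,7],[13,11],[17,0],[24,4],[35,6],[42,0]]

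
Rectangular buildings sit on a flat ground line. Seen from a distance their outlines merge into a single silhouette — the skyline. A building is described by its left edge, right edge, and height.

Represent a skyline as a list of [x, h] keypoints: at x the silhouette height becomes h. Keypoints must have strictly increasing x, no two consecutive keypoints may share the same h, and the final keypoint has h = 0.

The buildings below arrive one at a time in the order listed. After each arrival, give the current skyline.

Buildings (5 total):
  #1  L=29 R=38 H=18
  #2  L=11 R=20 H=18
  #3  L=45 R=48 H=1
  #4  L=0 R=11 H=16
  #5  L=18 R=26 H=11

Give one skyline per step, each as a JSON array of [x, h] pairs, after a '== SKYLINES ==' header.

== SKYLINES ==
[[29,18],[38,0]]
[[11,18],[20,0],[29,18],[38,0]]
[[11,18],[20,0],[29,18],[38,0],[45,1],[48,0]]
[[0,16],[11,18],[20,0],[29,18],[38,0],[45,1],[48,0]]
[[0,16],[11,18],[20,11],[26,0],[29,18],[38,0],[45,1],[48,0]]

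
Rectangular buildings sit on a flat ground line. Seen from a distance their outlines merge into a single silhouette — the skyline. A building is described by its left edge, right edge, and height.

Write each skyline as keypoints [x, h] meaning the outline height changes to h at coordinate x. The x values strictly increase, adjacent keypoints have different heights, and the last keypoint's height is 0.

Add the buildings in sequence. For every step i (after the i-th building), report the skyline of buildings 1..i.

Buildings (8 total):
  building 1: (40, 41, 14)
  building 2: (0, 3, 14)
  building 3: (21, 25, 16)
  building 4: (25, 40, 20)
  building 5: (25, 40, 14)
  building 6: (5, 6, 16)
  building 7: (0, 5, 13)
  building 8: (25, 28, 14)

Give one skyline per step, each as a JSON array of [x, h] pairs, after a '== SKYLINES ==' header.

== SKYLINES ==
[[40,14],[41,0]]
[[0,14],[3,0],[40,14],[41,0]]
[[0,14],[3,0],[21,16],[25,0],[40,14],[41,0]]
[[0,14],[3,0],[21,16],[25,20],[40,14],[41,0]]
[[0,14],[3,0],[21,16],[25,20],[40,14],[41,0]]
[[0,14],[3,0],[5,16],[6,0],[21,16],[25,20],[40,14],[41,0]]
[[0,14],[3,13],[5,16],[6,0],[21,16],[25,20],[40,14],[41,0]]
[[0,14],[3,13],[5,16],[6,0],[21,16],[25,20],[40,14],[41,0]]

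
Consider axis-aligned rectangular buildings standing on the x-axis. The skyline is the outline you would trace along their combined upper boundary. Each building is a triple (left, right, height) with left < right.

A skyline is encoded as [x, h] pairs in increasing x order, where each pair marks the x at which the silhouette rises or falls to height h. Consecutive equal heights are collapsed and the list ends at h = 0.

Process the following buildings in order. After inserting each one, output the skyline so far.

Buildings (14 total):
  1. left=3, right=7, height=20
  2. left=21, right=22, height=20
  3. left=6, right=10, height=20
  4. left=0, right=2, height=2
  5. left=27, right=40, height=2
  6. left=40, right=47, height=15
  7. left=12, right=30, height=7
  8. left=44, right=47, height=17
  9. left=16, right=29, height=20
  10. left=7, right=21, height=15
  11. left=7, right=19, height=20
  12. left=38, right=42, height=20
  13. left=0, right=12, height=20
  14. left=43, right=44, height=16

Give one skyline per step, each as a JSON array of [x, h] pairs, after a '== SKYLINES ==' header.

== SKYLINES ==
[[3,20],[7,0]]
[[3,20],[7,0],[21,20],[22,0]]
[[3,20],[10,0],[21,20],[22,0]]
[[0,2],[2,0],[3,20],[10,0],[21,20],[22,0]]
[[0,2],[2,0],[3,20],[10,0],[21,20],[22,0],[27,2],[40,0]]
[[0,2],[2,0],[3,20],[10,0],[21,20],[22,0],[27,2],[40,15],[47,0]]
[[0,2],[2,0],[3,20],[10,0],[12,7],[21,20],[22,7],[30,2],[40,15],[47,0]]
[[0,2],[2,0],[3,20],[10,0],[12,7],[21,20],[22,7],[30,2],[40,15],[44,17],[47,0]]
[[0,2],[2,0],[3,20],[10,0],[12,7],[16,20],[29,7],[30,2],[40,15],[44,17],[47,0]]
[[0,2],[2,0],[3,20],[10,15],[16,20],[29,7],[30,2],[40,15],[44,17],[47,0]]
[[0,2],[2,0],[3,20],[29,7],[30,2],[40,15],[44,17],[47,0]]
[[0,2],[2,0],[3,20],[29,7],[30,2],[38,20],[42,15],[44,17],[47,0]]
[[0,20],[29,7],[30,2],[38,20],[42,15],[44,17],[47,0]]
[[0,20],[29,7],[30,2],[38,20],[42,15],[43,16],[44,17],[47,0]]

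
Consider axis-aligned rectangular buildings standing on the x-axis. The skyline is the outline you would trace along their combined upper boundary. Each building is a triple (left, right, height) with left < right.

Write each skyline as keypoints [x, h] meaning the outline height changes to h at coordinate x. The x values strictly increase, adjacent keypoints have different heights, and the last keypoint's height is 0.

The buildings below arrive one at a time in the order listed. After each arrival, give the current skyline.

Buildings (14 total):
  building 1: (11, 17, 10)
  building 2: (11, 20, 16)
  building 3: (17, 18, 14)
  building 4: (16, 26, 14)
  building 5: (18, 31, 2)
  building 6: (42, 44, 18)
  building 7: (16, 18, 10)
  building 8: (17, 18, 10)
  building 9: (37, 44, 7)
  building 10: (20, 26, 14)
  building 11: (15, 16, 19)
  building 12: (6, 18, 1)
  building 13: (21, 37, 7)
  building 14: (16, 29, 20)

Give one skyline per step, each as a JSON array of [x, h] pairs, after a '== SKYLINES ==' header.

== SKYLINES ==
[[11,10],[17,0]]
[[11,16],[20,0]]
[[11,16],[20,0]]
[[11,16],[20,14],[26,0]]
[[11,16],[20,14],[26,2],[31,0]]
[[11,16],[20,14],[26,2],[31,0],[42,18],[44,0]]
[[11,16],[20,14],[26,2],[31,0],[42,18],[44,0]]
[[11,16],[20,14],[26,2],[31,0],[42,18],[44,0]]
[[11,16],[20,14],[26,2],[31,0],[37,7],[42,18],[44,0]]
[[11,16],[20,14],[26,2],[31,0],[37,7],[42,18],[44,0]]
[[11,16],[15,19],[16,16],[20,14],[26,2],[31,0],[37,7],[42,18],[44,0]]
[[6,1],[11,16],[15,19],[16,16],[20,14],[26,2],[31,0],[37,7],[42,18],[44,0]]
[[6,1],[11,16],[15,19],[16,16],[20,14],[26,7],[42,18],[44,0]]
[[6,1],[11,16],[15,19],[16,20],[29,7],[42,18],[44,0]]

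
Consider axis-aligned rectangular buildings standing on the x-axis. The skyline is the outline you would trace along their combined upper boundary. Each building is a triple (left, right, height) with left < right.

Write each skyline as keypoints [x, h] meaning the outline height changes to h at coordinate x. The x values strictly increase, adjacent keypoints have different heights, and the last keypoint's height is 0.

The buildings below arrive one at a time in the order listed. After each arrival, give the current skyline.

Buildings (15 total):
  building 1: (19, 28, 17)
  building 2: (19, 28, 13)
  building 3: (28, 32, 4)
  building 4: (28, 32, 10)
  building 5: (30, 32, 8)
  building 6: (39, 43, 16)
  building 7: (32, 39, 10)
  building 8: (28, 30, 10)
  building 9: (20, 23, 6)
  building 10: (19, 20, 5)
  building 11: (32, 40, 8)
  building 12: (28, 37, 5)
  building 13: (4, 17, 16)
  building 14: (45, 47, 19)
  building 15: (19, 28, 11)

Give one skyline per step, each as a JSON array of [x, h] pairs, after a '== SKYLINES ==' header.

== SKYLINES ==
[[19,17],[28,0]]
[[19,17],[28,0]]
[[19,17],[28,4],[32,0]]
[[19,17],[28,10],[32,0]]
[[19,17],[28,10],[32,0]]
[[19,17],[28,10],[32,0],[39,16],[43,0]]
[[19,17],[28,10],[39,16],[43,0]]
[[19,17],[28,10],[39,16],[43,0]]
[[19,17],[28,10],[39,16],[43,0]]
[[19,17],[28,10],[39,16],[43,0]]
[[19,17],[28,10],[39,16],[43,0]]
[[19,17],[28,10],[39,16],[43,0]]
[[4,16],[17,0],[19,17],[28,10],[39,16],[43,0]]
[[4,16],[17,0],[19,17],[28,10],[39,16],[43,0],[45,19],[47,0]]
[[4,16],[17,0],[19,17],[28,10],[39,16],[43,0],[45,19],[47,0]]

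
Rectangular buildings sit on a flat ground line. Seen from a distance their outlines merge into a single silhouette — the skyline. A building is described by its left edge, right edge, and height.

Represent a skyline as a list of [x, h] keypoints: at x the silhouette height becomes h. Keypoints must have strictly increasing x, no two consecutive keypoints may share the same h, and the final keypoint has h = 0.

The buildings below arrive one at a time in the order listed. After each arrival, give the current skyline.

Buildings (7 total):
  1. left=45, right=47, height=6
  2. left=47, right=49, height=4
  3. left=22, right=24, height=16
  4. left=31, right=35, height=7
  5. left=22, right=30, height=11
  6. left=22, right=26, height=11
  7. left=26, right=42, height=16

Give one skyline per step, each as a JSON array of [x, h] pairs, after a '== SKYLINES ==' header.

== SKYLINES ==
[[45,6],[47,0]]
[[45,6],[47,4],[49,0]]
[[22,16],[24,0],[45,6],[47,4],[49,0]]
[[22,16],[24,0],[31,7],[35,0],[45,6],[47,4],[49,0]]
[[22,16],[24,11],[30,0],[31,7],[35,0],[45,6],[47,4],[49,0]]
[[22,16],[24,11],[30,0],[31,7],[35,0],[45,6],[47,4],[49,0]]
[[22,16],[24,11],[26,16],[42,0],[45,6],[47,4],[49,0]]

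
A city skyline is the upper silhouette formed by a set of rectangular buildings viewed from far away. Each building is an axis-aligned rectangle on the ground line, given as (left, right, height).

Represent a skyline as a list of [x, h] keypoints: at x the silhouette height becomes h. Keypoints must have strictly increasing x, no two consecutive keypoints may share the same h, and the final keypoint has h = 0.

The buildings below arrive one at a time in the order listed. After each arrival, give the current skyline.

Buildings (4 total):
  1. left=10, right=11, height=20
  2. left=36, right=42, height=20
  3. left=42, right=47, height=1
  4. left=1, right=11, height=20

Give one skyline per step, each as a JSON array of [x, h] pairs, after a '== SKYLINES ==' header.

== SKYLINES ==
[[10,20],[11,0]]
[[10,20],[11,0],[36,20],[42,0]]
[[10,20],[11,0],[36,20],[42,1],[47,0]]
[[1,20],[11,0],[36,20],[42,1],[47,0]]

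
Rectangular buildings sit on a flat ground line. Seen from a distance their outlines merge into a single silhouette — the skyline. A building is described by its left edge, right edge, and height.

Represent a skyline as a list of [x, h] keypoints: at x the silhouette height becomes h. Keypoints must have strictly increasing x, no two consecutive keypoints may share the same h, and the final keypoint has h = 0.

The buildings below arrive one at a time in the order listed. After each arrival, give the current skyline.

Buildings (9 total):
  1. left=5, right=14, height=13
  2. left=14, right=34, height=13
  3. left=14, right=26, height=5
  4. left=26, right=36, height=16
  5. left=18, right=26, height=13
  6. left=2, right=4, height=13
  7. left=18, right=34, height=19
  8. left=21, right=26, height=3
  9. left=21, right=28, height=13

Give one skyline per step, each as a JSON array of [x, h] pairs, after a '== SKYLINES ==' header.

== SKYLINES ==
[[5,13],[14,0]]
[[5,13],[34,0]]
[[5,13],[34,0]]
[[5,13],[26,16],[36,0]]
[[5,13],[26,16],[36,0]]
[[2,13],[4,0],[5,13],[26,16],[36,0]]
[[2,13],[4,0],[5,13],[18,19],[34,16],[36,0]]
[[2,13],[4,0],[5,13],[18,19],[34,16],[36,0]]
[[2,13],[4,0],[5,13],[18,19],[34,16],[36,0]]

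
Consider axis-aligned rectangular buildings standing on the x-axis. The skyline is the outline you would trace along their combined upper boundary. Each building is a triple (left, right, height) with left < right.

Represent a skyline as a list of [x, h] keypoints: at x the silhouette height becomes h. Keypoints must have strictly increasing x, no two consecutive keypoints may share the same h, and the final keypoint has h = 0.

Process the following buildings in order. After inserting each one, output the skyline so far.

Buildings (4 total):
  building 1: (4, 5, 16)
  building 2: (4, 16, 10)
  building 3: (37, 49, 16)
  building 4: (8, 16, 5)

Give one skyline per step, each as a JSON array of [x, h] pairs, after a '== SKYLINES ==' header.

== SKYLINES ==
[[4,16],[5,0]]
[[4,16],[5,10],[16,0]]
[[4,16],[5,10],[16,0],[37,16],[49,0]]
[[4,16],[5,10],[16,0],[37,16],[49,0]]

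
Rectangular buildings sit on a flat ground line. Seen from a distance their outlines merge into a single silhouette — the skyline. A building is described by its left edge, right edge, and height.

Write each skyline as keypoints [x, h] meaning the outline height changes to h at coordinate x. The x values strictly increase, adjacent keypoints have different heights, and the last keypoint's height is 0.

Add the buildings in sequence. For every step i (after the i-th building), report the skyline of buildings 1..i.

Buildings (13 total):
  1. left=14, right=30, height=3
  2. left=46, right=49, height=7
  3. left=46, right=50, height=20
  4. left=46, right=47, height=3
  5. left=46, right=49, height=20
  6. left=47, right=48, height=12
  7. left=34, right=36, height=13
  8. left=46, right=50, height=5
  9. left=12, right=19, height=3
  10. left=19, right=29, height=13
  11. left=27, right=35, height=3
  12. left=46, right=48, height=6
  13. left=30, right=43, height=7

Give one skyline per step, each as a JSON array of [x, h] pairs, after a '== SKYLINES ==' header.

== SKYLINES ==
[[14,3],[30,0]]
[[14,3],[30,0],[46,7],[49,0]]
[[14,3],[30,0],[46,20],[50,0]]
[[14,3],[30,0],[46,20],[50,0]]
[[14,3],[30,0],[46,20],[50,0]]
[[14,3],[30,0],[46,20],[50,0]]
[[14,3],[30,0],[34,13],[36,0],[46,20],[50,0]]
[[14,3],[30,0],[34,13],[36,0],[46,20],[50,0]]
[[12,3],[30,0],[34,13],[36,0],[46,20],[50,0]]
[[12,3],[19,13],[29,3],[30,0],[34,13],[36,0],[46,20],[50,0]]
[[12,3],[19,13],[29,3],[34,13],[36,0],[46,20],[50,0]]
[[12,3],[19,13],[29,3],[34,13],[36,0],[46,20],[50,0]]
[[12,3],[19,13],[29,3],[30,7],[34,13],[36,7],[43,0],[46,20],[50,0]]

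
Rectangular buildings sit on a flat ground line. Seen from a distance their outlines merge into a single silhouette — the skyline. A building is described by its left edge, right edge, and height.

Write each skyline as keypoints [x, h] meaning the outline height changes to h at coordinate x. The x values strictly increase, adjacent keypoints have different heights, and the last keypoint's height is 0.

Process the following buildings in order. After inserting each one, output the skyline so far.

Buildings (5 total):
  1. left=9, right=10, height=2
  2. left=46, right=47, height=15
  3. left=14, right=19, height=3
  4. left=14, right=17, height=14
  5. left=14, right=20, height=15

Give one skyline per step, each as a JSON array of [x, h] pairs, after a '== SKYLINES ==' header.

== SKYLINES ==
[[9,2],[10,0]]
[[9,2],[10,0],[46,15],[47,0]]
[[9,2],[10,0],[14,3],[19,0],[46,15],[47,0]]
[[9,2],[10,0],[14,14],[17,3],[19,0],[46,15],[47,0]]
[[9,2],[10,0],[14,15],[20,0],[46,15],[47,0]]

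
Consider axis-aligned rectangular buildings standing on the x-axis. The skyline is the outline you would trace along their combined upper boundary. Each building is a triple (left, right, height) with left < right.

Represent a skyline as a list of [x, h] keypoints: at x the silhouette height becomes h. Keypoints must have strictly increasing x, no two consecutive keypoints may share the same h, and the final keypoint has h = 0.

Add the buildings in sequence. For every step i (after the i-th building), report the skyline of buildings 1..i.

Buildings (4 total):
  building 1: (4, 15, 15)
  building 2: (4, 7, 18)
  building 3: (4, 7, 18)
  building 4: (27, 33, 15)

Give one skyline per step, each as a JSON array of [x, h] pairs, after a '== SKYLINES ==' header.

== SKYLINES ==
[[4,15],[15,0]]
[[4,18],[7,15],[15,0]]
[[4,18],[7,15],[15,0]]
[[4,18],[7,15],[15,0],[27,15],[33,0]]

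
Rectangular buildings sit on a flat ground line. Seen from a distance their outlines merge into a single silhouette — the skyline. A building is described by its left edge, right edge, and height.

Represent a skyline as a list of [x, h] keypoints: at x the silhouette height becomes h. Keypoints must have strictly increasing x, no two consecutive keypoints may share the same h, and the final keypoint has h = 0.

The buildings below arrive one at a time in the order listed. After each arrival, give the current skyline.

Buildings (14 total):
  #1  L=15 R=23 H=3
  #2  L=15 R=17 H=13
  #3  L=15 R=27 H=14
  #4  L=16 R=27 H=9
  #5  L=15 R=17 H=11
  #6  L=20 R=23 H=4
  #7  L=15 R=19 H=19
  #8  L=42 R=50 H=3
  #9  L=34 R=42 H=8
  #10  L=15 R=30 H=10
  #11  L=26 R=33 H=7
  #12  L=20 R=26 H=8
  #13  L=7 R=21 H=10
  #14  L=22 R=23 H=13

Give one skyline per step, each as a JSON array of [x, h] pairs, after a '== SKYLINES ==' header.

== SKYLINES ==
[[15,3],[23,0]]
[[15,13],[17,3],[23,0]]
[[15,14],[27,0]]
[[15,14],[27,0]]
[[15,14],[27,0]]
[[15,14],[27,0]]
[[15,19],[19,14],[27,0]]
[[15,19],[19,14],[27,0],[42,3],[50,0]]
[[15,19],[19,14],[27,0],[34,8],[42,3],[50,0]]
[[15,19],[19,14],[27,10],[30,0],[34,8],[42,3],[50,0]]
[[15,19],[19,14],[27,10],[30,7],[33,0],[34,8],[42,3],[50,0]]
[[15,19],[19,14],[27,10],[30,7],[33,0],[34,8],[42,3],[50,0]]
[[7,10],[15,19],[19,14],[27,10],[30,7],[33,0],[34,8],[42,3],[50,0]]
[[7,10],[15,19],[19,14],[27,10],[30,7],[33,0],[34,8],[42,3],[50,0]]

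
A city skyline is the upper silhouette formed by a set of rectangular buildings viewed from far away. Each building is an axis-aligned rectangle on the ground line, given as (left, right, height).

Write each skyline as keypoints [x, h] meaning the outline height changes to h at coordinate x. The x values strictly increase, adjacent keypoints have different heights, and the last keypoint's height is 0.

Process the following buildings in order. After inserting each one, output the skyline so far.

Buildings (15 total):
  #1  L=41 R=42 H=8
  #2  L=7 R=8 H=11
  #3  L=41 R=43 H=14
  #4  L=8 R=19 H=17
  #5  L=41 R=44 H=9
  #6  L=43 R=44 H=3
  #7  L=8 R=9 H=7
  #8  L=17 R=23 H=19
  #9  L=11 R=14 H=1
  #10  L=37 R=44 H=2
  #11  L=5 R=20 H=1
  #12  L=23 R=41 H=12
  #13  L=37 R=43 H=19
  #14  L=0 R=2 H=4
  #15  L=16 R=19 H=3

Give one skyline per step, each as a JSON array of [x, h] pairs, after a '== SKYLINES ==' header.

== SKYLINES ==
[[41,8],[42,0]]
[[7,11],[8,0],[41,8],[42,0]]
[[7,11],[8,0],[41,14],[43,0]]
[[7,11],[8,17],[19,0],[41,14],[43,0]]
[[7,11],[8,17],[19,0],[41,14],[43,9],[44,0]]
[[7,11],[8,17],[19,0],[41,14],[43,9],[44,0]]
[[7,11],[8,17],[19,0],[41,14],[43,9],[44,0]]
[[7,11],[8,17],[17,19],[23,0],[41,14],[43,9],[44,0]]
[[7,11],[8,17],[17,19],[23,0],[41,14],[43,9],[44,0]]
[[7,11],[8,17],[17,19],[23,0],[37,2],[41,14],[43,9],[44,0]]
[[5,1],[7,11],[8,17],[17,19],[23,0],[37,2],[41,14],[43,9],[44,0]]
[[5,1],[7,11],[8,17],[17,19],[23,12],[41,14],[43,9],[44,0]]
[[5,1],[7,11],[8,17],[17,19],[23,12],[37,19],[43,9],[44,0]]
[[0,4],[2,0],[5,1],[7,11],[8,17],[17,19],[23,12],[37,19],[43,9],[44,0]]
[[0,4],[2,0],[5,1],[7,11],[8,17],[17,19],[23,12],[37,19],[43,9],[44,0]]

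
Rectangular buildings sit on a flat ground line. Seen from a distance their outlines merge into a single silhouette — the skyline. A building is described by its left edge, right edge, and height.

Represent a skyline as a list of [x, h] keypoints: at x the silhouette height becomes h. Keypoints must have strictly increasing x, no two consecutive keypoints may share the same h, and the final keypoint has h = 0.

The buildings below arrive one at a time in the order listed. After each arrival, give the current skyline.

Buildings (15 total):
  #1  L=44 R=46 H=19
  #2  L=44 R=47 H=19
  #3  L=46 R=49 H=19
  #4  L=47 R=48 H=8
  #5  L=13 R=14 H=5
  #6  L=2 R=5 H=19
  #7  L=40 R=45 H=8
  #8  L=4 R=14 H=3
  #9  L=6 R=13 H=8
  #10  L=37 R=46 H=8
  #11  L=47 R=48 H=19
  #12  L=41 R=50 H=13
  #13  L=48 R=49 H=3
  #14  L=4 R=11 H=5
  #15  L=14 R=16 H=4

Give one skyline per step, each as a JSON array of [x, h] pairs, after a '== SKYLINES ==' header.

== SKYLINES ==
[[44,19],[46,0]]
[[44,19],[47,0]]
[[44,19],[49,0]]
[[44,19],[49,0]]
[[13,5],[14,0],[44,19],[49,0]]
[[2,19],[5,0],[13,5],[14,0],[44,19],[49,0]]
[[2,19],[5,0],[13,5],[14,0],[40,8],[44,19],[49,0]]
[[2,19],[5,3],[13,5],[14,0],[40,8],[44,19],[49,0]]
[[2,19],[5,3],[6,8],[13,5],[14,0],[40,8],[44,19],[49,0]]
[[2,19],[5,3],[6,8],[13,5],[14,0],[37,8],[44,19],[49,0]]
[[2,19],[5,3],[6,8],[13,5],[14,0],[37,8],[44,19],[49,0]]
[[2,19],[5,3],[6,8],[13,5],[14,0],[37,8],[41,13],[44,19],[49,13],[50,0]]
[[2,19],[5,3],[6,8],[13,5],[14,0],[37,8],[41,13],[44,19],[49,13],[50,0]]
[[2,19],[5,5],[6,8],[13,5],[14,0],[37,8],[41,13],[44,19],[49,13],[50,0]]
[[2,19],[5,5],[6,8],[13,5],[14,4],[16,0],[37,8],[41,13],[44,19],[49,13],[50,0]]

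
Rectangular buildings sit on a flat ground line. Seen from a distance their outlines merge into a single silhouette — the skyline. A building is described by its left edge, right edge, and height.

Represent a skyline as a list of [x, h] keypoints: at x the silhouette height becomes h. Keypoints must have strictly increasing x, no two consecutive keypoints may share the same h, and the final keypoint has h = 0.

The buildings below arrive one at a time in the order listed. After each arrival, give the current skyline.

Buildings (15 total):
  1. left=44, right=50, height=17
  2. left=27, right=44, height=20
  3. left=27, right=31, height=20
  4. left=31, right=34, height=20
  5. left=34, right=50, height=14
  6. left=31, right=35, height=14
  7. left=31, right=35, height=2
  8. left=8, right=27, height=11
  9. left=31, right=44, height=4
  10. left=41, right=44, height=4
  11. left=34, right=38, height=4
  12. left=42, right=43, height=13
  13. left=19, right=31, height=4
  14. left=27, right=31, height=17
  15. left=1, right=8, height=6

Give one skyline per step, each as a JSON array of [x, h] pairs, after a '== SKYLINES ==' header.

== SKYLINES ==
[[44,17],[50,0]]
[[27,20],[44,17],[50,0]]
[[27,20],[44,17],[50,0]]
[[27,20],[44,17],[50,0]]
[[27,20],[44,17],[50,0]]
[[27,20],[44,17],[50,0]]
[[27,20],[44,17],[50,0]]
[[8,11],[27,20],[44,17],[50,0]]
[[8,11],[27,20],[44,17],[50,0]]
[[8,11],[27,20],[44,17],[50,0]]
[[8,11],[27,20],[44,17],[50,0]]
[[8,11],[27,20],[44,17],[50,0]]
[[8,11],[27,20],[44,17],[50,0]]
[[8,11],[27,20],[44,17],[50,0]]
[[1,6],[8,11],[27,20],[44,17],[50,0]]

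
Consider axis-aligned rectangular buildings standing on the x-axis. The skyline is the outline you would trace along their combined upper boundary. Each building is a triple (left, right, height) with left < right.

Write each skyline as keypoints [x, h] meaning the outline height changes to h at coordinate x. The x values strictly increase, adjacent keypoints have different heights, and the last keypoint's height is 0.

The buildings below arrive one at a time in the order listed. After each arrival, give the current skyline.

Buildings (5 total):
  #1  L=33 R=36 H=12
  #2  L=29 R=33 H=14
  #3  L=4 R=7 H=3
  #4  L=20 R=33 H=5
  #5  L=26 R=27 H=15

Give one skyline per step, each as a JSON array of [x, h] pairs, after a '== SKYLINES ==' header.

== SKYLINES ==
[[33,12],[36,0]]
[[29,14],[33,12],[36,0]]
[[4,3],[7,0],[29,14],[33,12],[36,0]]
[[4,3],[7,0],[20,5],[29,14],[33,12],[36,0]]
[[4,3],[7,0],[20,5],[26,15],[27,5],[29,14],[33,12],[36,0]]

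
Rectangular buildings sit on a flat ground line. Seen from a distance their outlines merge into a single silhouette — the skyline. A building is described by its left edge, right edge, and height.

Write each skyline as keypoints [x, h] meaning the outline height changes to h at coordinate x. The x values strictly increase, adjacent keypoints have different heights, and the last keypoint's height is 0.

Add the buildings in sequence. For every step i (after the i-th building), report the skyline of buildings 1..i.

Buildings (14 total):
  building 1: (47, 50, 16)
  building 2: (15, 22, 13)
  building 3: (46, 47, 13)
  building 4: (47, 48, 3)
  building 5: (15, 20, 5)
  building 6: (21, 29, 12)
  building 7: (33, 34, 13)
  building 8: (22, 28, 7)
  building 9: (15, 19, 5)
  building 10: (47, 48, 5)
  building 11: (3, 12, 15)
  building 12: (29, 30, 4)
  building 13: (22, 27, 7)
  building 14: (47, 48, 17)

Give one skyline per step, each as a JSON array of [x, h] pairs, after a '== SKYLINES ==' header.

== SKYLINES ==
[[47,16],[50,0]]
[[15,13],[22,0],[47,16],[50,0]]
[[15,13],[22,0],[46,13],[47,16],[50,0]]
[[15,13],[22,0],[46,13],[47,16],[50,0]]
[[15,13],[22,0],[46,13],[47,16],[50,0]]
[[15,13],[22,12],[29,0],[46,13],[47,16],[50,0]]
[[15,13],[22,12],[29,0],[33,13],[34,0],[46,13],[47,16],[50,0]]
[[15,13],[22,12],[29,0],[33,13],[34,0],[46,13],[47,16],[50,0]]
[[15,13],[22,12],[29,0],[33,13],[34,0],[46,13],[47,16],[50,0]]
[[15,13],[22,12],[29,0],[33,13],[34,0],[46,13],[47,16],[50,0]]
[[3,15],[12,0],[15,13],[22,12],[29,0],[33,13],[34,0],[46,13],[47,16],[50,0]]
[[3,15],[12,0],[15,13],[22,12],[29,4],[30,0],[33,13],[34,0],[46,13],[47,16],[50,0]]
[[3,15],[12,0],[15,13],[22,12],[29,4],[30,0],[33,13],[34,0],[46,13],[47,16],[50,0]]
[[3,15],[12,0],[15,13],[22,12],[29,4],[30,0],[33,13],[34,0],[46,13],[47,17],[48,16],[50,0]]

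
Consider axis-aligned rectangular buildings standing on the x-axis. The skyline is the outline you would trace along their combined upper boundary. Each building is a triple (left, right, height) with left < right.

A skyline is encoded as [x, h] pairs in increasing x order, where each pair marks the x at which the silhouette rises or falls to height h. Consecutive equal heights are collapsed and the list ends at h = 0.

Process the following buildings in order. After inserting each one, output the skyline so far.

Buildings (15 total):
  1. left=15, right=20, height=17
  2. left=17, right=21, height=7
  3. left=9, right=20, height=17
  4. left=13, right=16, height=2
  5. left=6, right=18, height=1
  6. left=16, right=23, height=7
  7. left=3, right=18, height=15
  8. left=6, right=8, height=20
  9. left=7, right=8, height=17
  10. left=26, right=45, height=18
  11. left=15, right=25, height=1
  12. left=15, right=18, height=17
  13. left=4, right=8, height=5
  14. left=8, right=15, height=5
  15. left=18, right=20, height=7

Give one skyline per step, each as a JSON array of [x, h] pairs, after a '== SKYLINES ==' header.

== SKYLINES ==
[[15,17],[20,0]]
[[15,17],[20,7],[21,0]]
[[9,17],[20,7],[21,0]]
[[9,17],[20,7],[21,0]]
[[6,1],[9,17],[20,7],[21,0]]
[[6,1],[9,17],[20,7],[23,0]]
[[3,15],[9,17],[20,7],[23,0]]
[[3,15],[6,20],[8,15],[9,17],[20,7],[23,0]]
[[3,15],[6,20],[8,15],[9,17],[20,7],[23,0]]
[[3,15],[6,20],[8,15],[9,17],[20,7],[23,0],[26,18],[45,0]]
[[3,15],[6,20],[8,15],[9,17],[20,7],[23,1],[25,0],[26,18],[45,0]]
[[3,15],[6,20],[8,15],[9,17],[20,7],[23,1],[25,0],[26,18],[45,0]]
[[3,15],[6,20],[8,15],[9,17],[20,7],[23,1],[25,0],[26,18],[45,0]]
[[3,15],[6,20],[8,15],[9,17],[20,7],[23,1],[25,0],[26,18],[45,0]]
[[3,15],[6,20],[8,15],[9,17],[20,7],[23,1],[25,0],[26,18],[45,0]]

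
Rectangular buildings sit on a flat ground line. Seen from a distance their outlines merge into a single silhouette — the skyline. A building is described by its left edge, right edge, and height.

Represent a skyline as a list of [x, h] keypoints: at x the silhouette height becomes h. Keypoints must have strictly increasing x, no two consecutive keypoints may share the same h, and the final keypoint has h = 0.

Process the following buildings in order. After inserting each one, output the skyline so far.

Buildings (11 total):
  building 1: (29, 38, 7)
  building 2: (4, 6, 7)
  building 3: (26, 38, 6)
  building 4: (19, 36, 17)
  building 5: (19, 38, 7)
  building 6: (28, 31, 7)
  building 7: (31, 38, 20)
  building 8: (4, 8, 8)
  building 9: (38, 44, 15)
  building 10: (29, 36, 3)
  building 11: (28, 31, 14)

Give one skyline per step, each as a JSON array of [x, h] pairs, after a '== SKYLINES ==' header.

== SKYLINES ==
[[29,7],[38,0]]
[[4,7],[6,0],[29,7],[38,0]]
[[4,7],[6,0],[26,6],[29,7],[38,0]]
[[4,7],[6,0],[19,17],[36,7],[38,0]]
[[4,7],[6,0],[19,17],[36,7],[38,0]]
[[4,7],[6,0],[19,17],[36,7],[38,0]]
[[4,7],[6,0],[19,17],[31,20],[38,0]]
[[4,8],[8,0],[19,17],[31,20],[38,0]]
[[4,8],[8,0],[19,17],[31,20],[38,15],[44,0]]
[[4,8],[8,0],[19,17],[31,20],[38,15],[44,0]]
[[4,8],[8,0],[19,17],[31,20],[38,15],[44,0]]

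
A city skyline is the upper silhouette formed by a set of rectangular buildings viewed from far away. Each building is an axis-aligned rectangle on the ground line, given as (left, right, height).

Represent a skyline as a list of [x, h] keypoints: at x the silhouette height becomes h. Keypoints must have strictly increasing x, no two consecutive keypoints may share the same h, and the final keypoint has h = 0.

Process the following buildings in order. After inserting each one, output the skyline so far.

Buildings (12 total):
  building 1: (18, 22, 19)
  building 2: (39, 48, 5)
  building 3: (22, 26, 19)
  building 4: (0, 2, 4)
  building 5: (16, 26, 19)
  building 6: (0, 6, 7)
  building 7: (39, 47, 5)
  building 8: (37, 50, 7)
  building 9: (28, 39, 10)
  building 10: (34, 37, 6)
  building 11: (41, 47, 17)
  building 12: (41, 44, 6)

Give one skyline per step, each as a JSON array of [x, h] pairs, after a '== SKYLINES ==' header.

== SKYLINES ==
[[18,19],[22,0]]
[[18,19],[22,0],[39,5],[48,0]]
[[18,19],[26,0],[39,5],[48,0]]
[[0,4],[2,0],[18,19],[26,0],[39,5],[48,0]]
[[0,4],[2,0],[16,19],[26,0],[39,5],[48,0]]
[[0,7],[6,0],[16,19],[26,0],[39,5],[48,0]]
[[0,7],[6,0],[16,19],[26,0],[39,5],[48,0]]
[[0,7],[6,0],[16,19],[26,0],[37,7],[50,0]]
[[0,7],[6,0],[16,19],[26,0],[28,10],[39,7],[50,0]]
[[0,7],[6,0],[16,19],[26,0],[28,10],[39,7],[50,0]]
[[0,7],[6,0],[16,19],[26,0],[28,10],[39,7],[41,17],[47,7],[50,0]]
[[0,7],[6,0],[16,19],[26,0],[28,10],[39,7],[41,17],[47,7],[50,0]]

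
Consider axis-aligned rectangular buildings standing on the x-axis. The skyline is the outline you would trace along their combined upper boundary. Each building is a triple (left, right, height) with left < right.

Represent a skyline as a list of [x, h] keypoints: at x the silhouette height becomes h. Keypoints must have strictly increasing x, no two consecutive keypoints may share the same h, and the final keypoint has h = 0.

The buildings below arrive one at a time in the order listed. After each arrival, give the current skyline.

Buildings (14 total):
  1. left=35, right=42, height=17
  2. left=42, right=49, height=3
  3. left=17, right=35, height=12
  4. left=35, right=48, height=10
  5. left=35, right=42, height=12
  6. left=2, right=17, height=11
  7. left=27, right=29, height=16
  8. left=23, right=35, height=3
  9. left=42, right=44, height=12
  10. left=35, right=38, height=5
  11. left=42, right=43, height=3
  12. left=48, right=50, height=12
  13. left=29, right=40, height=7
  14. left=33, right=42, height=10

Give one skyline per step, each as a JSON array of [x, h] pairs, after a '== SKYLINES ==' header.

== SKYLINES ==
[[35,17],[42,0]]
[[35,17],[42,3],[49,0]]
[[17,12],[35,17],[42,3],[49,0]]
[[17,12],[35,17],[42,10],[48,3],[49,0]]
[[17,12],[35,17],[42,10],[48,3],[49,0]]
[[2,11],[17,12],[35,17],[42,10],[48,3],[49,0]]
[[2,11],[17,12],[27,16],[29,12],[35,17],[42,10],[48,3],[49,0]]
[[2,11],[17,12],[27,16],[29,12],[35,17],[42,10],[48,3],[49,0]]
[[2,11],[17,12],[27,16],[29,12],[35,17],[42,12],[44,10],[48,3],[49,0]]
[[2,11],[17,12],[27,16],[29,12],[35,17],[42,12],[44,10],[48,3],[49,0]]
[[2,11],[17,12],[27,16],[29,12],[35,17],[42,12],[44,10],[48,3],[49,0]]
[[2,11],[17,12],[27,16],[29,12],[35,17],[42,12],[44,10],[48,12],[50,0]]
[[2,11],[17,12],[27,16],[29,12],[35,17],[42,12],[44,10],[48,12],[50,0]]
[[2,11],[17,12],[27,16],[29,12],[35,17],[42,12],[44,10],[48,12],[50,0]]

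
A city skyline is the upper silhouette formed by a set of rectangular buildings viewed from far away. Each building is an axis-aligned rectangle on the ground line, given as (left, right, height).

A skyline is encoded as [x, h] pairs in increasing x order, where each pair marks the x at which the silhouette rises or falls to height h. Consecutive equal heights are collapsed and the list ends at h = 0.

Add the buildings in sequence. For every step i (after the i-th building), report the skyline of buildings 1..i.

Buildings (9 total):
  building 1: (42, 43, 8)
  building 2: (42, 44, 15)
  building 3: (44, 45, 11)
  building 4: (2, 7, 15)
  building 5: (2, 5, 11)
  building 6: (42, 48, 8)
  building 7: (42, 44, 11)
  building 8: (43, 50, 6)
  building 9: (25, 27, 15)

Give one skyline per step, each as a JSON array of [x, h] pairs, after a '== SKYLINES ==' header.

== SKYLINES ==
[[42,8],[43,0]]
[[42,15],[44,0]]
[[42,15],[44,11],[45,0]]
[[2,15],[7,0],[42,15],[44,11],[45,0]]
[[2,15],[7,0],[42,15],[44,11],[45,0]]
[[2,15],[7,0],[42,15],[44,11],[45,8],[48,0]]
[[2,15],[7,0],[42,15],[44,11],[45,8],[48,0]]
[[2,15],[7,0],[42,15],[44,11],[45,8],[48,6],[50,0]]
[[2,15],[7,0],[25,15],[27,0],[42,15],[44,11],[45,8],[48,6],[50,0]]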